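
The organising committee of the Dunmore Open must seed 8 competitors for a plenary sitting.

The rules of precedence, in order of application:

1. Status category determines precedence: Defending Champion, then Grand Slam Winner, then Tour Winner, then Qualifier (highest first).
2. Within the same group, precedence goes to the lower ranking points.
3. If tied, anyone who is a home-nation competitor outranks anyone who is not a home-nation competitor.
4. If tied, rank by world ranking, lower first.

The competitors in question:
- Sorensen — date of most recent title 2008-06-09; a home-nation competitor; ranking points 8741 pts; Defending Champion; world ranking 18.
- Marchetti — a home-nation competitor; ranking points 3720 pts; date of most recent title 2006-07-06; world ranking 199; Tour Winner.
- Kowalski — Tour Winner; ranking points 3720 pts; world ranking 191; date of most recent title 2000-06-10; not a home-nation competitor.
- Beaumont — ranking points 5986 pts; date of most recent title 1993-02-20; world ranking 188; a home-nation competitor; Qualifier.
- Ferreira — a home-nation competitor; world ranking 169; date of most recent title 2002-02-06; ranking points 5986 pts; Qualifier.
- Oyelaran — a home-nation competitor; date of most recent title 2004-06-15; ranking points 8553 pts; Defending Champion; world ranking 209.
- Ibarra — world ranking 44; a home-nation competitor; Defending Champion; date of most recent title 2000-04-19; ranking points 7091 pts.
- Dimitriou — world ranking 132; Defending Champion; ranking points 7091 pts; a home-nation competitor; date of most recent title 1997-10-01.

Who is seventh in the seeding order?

Ferreira

By status category: Ibarra, Dimitriou, Oyelaran and Sorensen (Defending Champion); then Marchetti and Kowalski (Tour Winner); then Ferreira and Beaumont (Qualifier).
Among Ibarra, Dimitriou, Oyelaran and Sorensen, by ranking points (lower first): Ibarra and Dimitriou (7091 pts) before Oyelaran (8553 pts) before Sorensen (8741 pts).
Ibarra and Dimitriou are each a home-nation competitor, so the next rule applies.
Among Ibarra and Dimitriou, by world ranking (lower first): Ibarra (44) before Dimitriou (132).
Marchetti and Kowalski both have ranking points 3720 pts, so the next rule applies.
Among Marchetti and Kowalski, a home-nation competitor before not a home-nation competitor: Marchetti (a home-nation competitor) before Kowalski (not a home-nation competitor).
Ferreira and Beaumont both have ranking points 5986 pts, so the next rule applies.
Ferreira and Beaumont are each a home-nation competitor, so the next rule applies.
Among Ferreira and Beaumont, by world ranking (lower first): Ferreira (169) before Beaumont (188).
Order: Ibarra, Dimitriou, Oyelaran, Sorensen, Marchetti, Kowalski, Ferreira, Beaumont.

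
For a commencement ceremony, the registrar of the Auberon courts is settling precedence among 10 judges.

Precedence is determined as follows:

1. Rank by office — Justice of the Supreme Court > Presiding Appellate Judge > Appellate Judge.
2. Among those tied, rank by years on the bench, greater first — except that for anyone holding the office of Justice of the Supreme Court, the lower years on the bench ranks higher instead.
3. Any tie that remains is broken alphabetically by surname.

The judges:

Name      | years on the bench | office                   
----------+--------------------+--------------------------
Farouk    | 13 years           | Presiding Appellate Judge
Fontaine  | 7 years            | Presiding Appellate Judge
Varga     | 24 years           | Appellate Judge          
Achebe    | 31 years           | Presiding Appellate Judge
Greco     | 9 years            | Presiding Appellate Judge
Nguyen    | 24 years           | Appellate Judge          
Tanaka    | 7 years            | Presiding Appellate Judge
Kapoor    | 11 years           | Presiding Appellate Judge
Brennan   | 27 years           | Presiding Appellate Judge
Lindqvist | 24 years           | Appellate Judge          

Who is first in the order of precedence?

Achebe

By office: Achebe, Brennan, Farouk, Kapoor, Greco, Fontaine and Tanaka (Presiding Appellate Judge); then Lindqvist, Nguyen and Varga (Appellate Judge).
Among Achebe, Brennan, Farouk, Kapoor, Greco, Fontaine and Tanaka, by years on the bench (higher first): Achebe (31 years) before Brennan (27 years) before Farouk (13 years) before Kapoor (11 years) before Greco (9 years) before Fontaine and Tanaka (7 years).
Among Fontaine and Tanaka, alphabetically by surname: Fontaine before Tanaka.
Lindqvist, Nguyen and Varga all have years on the bench 24 years, so the next rule applies.
Among Lindqvist, Nguyen and Varga, alphabetically by surname: Lindqvist before Nguyen before Varga.
Order: Achebe, Brennan, Farouk, Kapoor, Greco, Fontaine, Tanaka, Lindqvist, Nguyen, Varga.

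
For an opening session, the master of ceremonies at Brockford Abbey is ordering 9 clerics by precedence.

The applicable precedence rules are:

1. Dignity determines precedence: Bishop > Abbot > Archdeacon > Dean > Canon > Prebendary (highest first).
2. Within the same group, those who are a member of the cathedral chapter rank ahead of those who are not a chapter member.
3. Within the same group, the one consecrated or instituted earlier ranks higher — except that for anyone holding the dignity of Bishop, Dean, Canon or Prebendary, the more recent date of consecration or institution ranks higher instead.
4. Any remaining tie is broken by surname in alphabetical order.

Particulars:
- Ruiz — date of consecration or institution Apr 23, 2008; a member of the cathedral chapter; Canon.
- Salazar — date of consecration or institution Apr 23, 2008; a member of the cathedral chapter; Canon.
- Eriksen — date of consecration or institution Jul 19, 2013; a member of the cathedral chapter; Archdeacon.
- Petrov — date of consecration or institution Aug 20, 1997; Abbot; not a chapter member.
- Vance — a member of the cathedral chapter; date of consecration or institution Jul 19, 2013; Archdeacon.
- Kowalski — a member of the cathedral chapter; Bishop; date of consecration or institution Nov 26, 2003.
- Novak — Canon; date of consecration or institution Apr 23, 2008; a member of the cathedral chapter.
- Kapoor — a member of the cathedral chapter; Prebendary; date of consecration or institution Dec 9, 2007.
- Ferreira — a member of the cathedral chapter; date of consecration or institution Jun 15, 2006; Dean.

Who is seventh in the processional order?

Ruiz

By dignity: Kowalski (Bishop); then Petrov (Abbot); then Eriksen and Vance (Archdeacon); then Ferreira (Dean); then Novak, Ruiz and Salazar (Canon); then Kapoor (Prebendary).
Eriksen and Vance are each a member of the cathedral chapter, so the next rule applies.
Eriksen and Vance both have date of consecration or institution Jul 19, 2013, so the next rule applies.
Among Eriksen and Vance, alphabetically by surname: Eriksen before Vance.
Novak, Ruiz and Salazar are each a member of the cathedral chapter, so the next rule applies.
Novak, Ruiz and Salazar all have date of consecration or institution Apr 23, 2008, so the next rule applies.
Among Novak, Ruiz and Salazar, alphabetically by surname: Novak before Ruiz before Salazar.
Order: Kowalski, Petrov, Eriksen, Vance, Ferreira, Novak, Ruiz, Salazar, Kapoor.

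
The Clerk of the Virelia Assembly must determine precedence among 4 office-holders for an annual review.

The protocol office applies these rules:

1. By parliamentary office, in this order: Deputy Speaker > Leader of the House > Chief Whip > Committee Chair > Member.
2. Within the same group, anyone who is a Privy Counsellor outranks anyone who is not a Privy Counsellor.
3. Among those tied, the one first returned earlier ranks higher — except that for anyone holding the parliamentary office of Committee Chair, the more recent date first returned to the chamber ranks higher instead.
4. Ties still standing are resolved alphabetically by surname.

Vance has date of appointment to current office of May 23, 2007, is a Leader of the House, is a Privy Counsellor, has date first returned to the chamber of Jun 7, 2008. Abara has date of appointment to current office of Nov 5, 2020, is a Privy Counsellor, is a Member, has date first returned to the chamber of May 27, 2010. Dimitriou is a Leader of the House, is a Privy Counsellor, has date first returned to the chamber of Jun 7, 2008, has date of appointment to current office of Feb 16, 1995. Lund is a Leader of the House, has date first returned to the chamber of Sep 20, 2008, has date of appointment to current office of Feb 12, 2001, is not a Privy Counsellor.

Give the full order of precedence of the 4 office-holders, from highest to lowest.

Dimitriou, Vance, Lund, Abara

By parliamentary office: Dimitriou, Vance and Lund (Leader of the House); then Abara (Member).
Among Dimitriou, Vance and Lund, a Privy Counsellor before not a Privy Counsellor: Dimitriou and Vance (a Privy Counsellor) before Lund (not a Privy Counsellor).
Dimitriou and Vance both have date first returned to the chamber Jun 7, 2008, so the next rule applies.
Among Dimitriou and Vance, alphabetically by surname: Dimitriou before Vance.
Full order: Dimitriou, Vance, Lund, Abara.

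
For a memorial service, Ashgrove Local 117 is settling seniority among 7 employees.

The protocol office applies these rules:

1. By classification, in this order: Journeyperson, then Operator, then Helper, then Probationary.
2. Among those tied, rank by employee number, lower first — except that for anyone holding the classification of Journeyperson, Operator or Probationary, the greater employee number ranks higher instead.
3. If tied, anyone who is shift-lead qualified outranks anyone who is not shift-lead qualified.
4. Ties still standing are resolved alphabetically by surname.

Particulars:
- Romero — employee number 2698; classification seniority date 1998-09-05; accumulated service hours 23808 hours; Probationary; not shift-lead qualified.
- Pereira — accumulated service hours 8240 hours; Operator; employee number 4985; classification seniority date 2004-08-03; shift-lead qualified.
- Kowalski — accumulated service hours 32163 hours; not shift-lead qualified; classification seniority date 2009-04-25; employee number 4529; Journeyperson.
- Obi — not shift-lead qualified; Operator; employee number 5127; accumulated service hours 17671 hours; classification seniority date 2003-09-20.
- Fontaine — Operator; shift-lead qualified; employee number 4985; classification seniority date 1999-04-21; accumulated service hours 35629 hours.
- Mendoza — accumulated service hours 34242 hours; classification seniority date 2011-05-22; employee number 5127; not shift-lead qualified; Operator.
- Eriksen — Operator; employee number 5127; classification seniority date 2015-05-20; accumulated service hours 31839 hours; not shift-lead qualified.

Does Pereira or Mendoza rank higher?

Mendoza

By classification: Kowalski (Journeyperson); then Eriksen, Mendoza, Obi, Fontaine and Pereira (Operator); then Romero (Probationary).
Among Eriksen, Mendoza, Obi, Fontaine and Pereira, by employee number (higher first) (reversed rule for this group): Eriksen, Mendoza and Obi (5127) before Fontaine and Pereira (4985).
Eriksen, Mendoza and Obi are each not shift-lead qualified, so the next rule applies.
Among Eriksen, Mendoza and Obi, alphabetically by surname: Eriksen before Mendoza before Obi.
Fontaine and Pereira are each shift-lead qualified, so the next rule applies.
Among Fontaine and Pereira, alphabetically by surname: Fontaine before Pereira.
So Mendoza takes precedence.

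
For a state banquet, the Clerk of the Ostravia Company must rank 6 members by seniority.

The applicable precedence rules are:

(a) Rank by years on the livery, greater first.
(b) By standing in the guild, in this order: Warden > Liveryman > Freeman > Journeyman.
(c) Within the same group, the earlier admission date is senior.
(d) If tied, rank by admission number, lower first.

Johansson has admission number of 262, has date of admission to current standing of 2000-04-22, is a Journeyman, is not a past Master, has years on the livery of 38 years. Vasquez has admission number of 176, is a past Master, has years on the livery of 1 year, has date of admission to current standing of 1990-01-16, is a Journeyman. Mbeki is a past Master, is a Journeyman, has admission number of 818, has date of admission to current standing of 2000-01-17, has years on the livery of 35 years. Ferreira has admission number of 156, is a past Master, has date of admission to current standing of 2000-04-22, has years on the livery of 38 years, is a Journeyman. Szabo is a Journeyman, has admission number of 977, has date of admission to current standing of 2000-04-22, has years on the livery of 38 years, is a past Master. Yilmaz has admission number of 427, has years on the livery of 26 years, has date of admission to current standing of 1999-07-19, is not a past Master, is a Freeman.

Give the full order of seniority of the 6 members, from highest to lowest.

Ferreira, Johansson, Szabo, Mbeki, Yilmaz, Vasquez

By years on the livery (higher first): Ferreira, Johansson and Szabo (each 38 years); then Mbeki (35 years); then Yilmaz (26 years); then Vasquez (1 year).
Ferreira, Johansson and Szabo are each Journeyman, so the next rule applies.
Ferreira, Johansson and Szabo all have date of admission to current standing 2000-04-22, so the next rule applies.
Among Ferreira, Johansson and Szabo, by admission number (lower first): Ferreira (156) before Johansson (262) before Szabo (977).
Full order: Ferreira, Johansson, Szabo, Mbeki, Yilmaz, Vasquez.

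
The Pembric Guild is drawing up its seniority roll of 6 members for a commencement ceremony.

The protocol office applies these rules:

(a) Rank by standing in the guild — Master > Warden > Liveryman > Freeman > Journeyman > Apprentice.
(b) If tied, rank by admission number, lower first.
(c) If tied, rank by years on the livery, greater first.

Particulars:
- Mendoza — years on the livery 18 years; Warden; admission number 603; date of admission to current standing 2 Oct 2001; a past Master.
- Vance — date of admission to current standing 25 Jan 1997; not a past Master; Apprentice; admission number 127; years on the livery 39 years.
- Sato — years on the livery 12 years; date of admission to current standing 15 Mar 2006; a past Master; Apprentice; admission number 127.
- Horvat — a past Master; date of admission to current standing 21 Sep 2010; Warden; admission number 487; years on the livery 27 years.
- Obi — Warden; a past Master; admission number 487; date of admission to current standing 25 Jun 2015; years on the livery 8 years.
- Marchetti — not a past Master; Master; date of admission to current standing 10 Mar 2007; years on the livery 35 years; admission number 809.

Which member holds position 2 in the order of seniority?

By standing in the guild: Marchetti (Master); then Horvat, Obi and Mendoza (Warden); then Vance and Sato (Apprentice).
Among Horvat, Obi and Mendoza, by admission number (lower first): Horvat and Obi (487) before Mendoza (603).
Among Horvat and Obi, by years on the livery (higher first): Horvat (27 years) before Obi (8 years).
Vance and Sato both have admission number 127, so the next rule applies.
Among Vance and Sato, by years on the livery (higher first): Vance (39 years) before Sato (12 years).
Order: Marchetti, Horvat, Obi, Mendoza, Vance, Sato.

Horvat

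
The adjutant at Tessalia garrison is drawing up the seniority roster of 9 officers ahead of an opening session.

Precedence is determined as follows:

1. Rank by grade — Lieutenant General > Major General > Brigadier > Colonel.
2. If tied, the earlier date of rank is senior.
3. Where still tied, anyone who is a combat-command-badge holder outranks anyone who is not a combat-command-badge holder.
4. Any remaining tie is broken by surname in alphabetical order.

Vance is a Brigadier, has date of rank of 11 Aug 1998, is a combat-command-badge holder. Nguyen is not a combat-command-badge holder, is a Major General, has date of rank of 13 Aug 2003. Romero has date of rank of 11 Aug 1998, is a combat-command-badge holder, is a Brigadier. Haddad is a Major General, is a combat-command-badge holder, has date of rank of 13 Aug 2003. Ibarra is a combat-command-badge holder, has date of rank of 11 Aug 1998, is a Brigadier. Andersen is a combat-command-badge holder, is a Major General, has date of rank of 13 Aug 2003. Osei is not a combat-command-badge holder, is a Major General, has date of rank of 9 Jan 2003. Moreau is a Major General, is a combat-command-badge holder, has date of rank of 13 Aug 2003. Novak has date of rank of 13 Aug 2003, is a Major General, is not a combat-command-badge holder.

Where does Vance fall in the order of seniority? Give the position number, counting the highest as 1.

By grade: Osei, Andersen, Haddad, Moreau, Nguyen and Novak (Major General); then Ibarra, Romero and Vance (Brigadier).
Among Osei, Andersen, Haddad, Moreau, Nguyen and Novak, by date of rank (earlier first): Osei (9 Jan 2003) before Andersen, Haddad, Moreau, Nguyen and Novak (13 Aug 2003).
Among Andersen, Haddad, Moreau, Nguyen and Novak, a combat-command-badge holder before not a combat-command-badge holder: Andersen, Haddad and Moreau (a combat-command-badge holder) before Nguyen and Novak (not a combat-command-badge holder).
Among Andersen, Haddad and Moreau, alphabetically by surname: Andersen before Haddad before Moreau.
Among Nguyen and Novak, alphabetically by surname: Nguyen before Novak.
Ibarra, Romero and Vance all have date of rank 11 Aug 1998, so the next rule applies.
Ibarra, Romero and Vance are each a combat-command-badge holder, so the next rule applies.
Among Ibarra, Romero and Vance, alphabetically by surname: Ibarra before Romero before Vance.
Order: Osei, Andersen, Haddad, Moreau, Nguyen, Novak, Ibarra, Romero, Vance. So position 9.

9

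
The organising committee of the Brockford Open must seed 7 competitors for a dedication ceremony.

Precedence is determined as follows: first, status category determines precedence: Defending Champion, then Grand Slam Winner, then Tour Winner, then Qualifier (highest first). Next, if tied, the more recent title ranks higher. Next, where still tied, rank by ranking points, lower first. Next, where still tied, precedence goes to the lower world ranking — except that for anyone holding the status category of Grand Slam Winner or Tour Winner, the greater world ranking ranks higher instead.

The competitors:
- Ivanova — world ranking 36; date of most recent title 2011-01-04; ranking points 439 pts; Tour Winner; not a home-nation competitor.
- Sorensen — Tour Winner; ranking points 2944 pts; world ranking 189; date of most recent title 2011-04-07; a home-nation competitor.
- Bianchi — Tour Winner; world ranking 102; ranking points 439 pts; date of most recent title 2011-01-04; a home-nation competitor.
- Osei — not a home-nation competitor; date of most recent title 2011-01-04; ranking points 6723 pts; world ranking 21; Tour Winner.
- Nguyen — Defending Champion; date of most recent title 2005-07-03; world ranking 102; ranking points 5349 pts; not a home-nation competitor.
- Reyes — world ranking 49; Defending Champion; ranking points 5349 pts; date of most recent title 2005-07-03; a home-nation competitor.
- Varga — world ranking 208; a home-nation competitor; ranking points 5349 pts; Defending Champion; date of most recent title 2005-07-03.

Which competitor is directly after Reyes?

Nguyen

By status category: Reyes, Nguyen and Varga (Defending Champion); then Sorensen, Bianchi, Ivanova and Osei (Tour Winner).
Reyes, Nguyen and Varga all have date of most recent title 2005-07-03, so the next rule applies.
Reyes, Nguyen and Varga all have ranking points 5349 pts, so the next rule applies.
Among Reyes, Nguyen and Varga, by world ranking (lower first): Reyes (49) before Nguyen (102) before Varga (208).
Among Sorensen, Bianchi, Ivanova and Osei, by date of most recent title (later first): Sorensen (2011-04-07) before Bianchi, Ivanova and Osei (2011-01-04).
Among Bianchi, Ivanova and Osei, by ranking points (lower first): Bianchi and Ivanova (439 pts) before Osei (6723 pts).
Among Bianchi and Ivanova, by world ranking (higher first) (reversed rule for this group): Bianchi (102) before Ivanova (36).
Order: Reyes, Nguyen, Varga, Sorensen, Bianchi, Ivanova, Osei.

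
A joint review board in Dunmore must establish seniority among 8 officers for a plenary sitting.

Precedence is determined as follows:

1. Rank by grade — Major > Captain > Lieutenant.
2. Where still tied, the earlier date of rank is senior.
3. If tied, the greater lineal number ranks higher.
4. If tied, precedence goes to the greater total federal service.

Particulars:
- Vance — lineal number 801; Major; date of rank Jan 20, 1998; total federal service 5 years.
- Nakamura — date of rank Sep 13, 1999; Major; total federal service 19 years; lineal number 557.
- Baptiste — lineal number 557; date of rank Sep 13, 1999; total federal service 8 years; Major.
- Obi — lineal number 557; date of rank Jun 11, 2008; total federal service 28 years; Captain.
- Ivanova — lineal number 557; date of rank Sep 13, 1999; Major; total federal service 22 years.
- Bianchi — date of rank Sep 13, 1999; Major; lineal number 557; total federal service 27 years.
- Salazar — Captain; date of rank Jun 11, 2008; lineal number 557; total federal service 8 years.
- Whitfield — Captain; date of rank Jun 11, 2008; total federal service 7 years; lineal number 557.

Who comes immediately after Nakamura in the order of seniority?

By grade: Vance, Bianchi, Ivanova, Nakamura and Baptiste (Major); then Obi, Salazar and Whitfield (Captain).
Among Vance, Bianchi, Ivanova, Nakamura and Baptiste, by date of rank (earlier first): Vance (Jan 20, 1998) before Bianchi, Ivanova, Nakamura and Baptiste (Sep 13, 1999).
Bianchi, Ivanova, Nakamura and Baptiste all have lineal number 557, so the next rule applies.
Among Bianchi, Ivanova, Nakamura and Baptiste, by total federal service (higher first): Bianchi (27 years) before Ivanova (22 years) before Nakamura (19 years) before Baptiste (8 years).
Obi, Salazar and Whitfield all have date of rank Jun 11, 2008, so the next rule applies.
Obi, Salazar and Whitfield all have lineal number 557, so the next rule applies.
Among Obi, Salazar and Whitfield, by total federal service (higher first): Obi (28 years) before Salazar (8 years) before Whitfield (7 years).
Order: Vance, Bianchi, Ivanova, Nakamura, Baptiste, Obi, Salazar, Whitfield.

Baptiste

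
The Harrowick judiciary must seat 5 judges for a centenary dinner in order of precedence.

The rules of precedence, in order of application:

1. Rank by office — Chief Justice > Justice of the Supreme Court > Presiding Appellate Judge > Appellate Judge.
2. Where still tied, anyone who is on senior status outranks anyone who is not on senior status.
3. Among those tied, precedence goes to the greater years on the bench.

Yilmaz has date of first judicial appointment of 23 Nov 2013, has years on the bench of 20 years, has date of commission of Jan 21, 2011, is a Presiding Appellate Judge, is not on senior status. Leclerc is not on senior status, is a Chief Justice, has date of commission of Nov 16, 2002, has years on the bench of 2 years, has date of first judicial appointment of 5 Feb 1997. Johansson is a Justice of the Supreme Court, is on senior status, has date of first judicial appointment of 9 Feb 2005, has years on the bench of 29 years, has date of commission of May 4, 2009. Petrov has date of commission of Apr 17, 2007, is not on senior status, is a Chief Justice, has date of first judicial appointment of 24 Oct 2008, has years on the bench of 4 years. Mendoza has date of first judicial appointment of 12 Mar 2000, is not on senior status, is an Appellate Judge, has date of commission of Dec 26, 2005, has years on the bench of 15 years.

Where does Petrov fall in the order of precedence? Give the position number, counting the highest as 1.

By office: Petrov and Leclerc (Chief Justice); then Johansson (Justice of the Supreme Court); then Yilmaz (Presiding Appellate Judge); then Mendoza (Appellate Judge).
Petrov and Leclerc are each not on senior status, so the next rule applies.
Among Petrov and Leclerc, by years on the bench (higher first): Petrov (4 years) before Leclerc (2 years).
Order: Petrov, Leclerc, Johansson, Yilmaz, Mendoza. So position 1.

1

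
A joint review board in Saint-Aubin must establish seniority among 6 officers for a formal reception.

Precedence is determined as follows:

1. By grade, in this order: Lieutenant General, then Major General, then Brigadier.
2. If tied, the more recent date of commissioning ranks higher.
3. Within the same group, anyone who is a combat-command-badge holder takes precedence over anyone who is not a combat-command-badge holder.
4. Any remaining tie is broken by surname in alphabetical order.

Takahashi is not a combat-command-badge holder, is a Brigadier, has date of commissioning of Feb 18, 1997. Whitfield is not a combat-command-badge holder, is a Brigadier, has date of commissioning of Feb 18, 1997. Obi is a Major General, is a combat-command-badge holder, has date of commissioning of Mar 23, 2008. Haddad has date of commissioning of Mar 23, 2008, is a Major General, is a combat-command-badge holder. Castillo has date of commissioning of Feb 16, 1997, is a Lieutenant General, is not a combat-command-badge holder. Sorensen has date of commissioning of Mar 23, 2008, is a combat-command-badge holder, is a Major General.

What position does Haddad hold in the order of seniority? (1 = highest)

2

By grade: Castillo (Lieutenant General); then Haddad, Obi and Sorensen (Major General); then Takahashi and Whitfield (Brigadier).
Haddad, Obi and Sorensen all have date of commissioning Mar 23, 2008, so the next rule applies.
Haddad, Obi and Sorensen are each a combat-command-badge holder, so the next rule applies.
Among Haddad, Obi and Sorensen, alphabetically by surname: Haddad before Obi before Sorensen.
Takahashi and Whitfield both have date of commissioning Feb 18, 1997, so the next rule applies.
Takahashi and Whitfield are each not a combat-command-badge holder, so the next rule applies.
Among Takahashi and Whitfield, alphabetically by surname: Takahashi before Whitfield.
Order: Castillo, Haddad, Obi, Sorensen, Takahashi, Whitfield. So position 2.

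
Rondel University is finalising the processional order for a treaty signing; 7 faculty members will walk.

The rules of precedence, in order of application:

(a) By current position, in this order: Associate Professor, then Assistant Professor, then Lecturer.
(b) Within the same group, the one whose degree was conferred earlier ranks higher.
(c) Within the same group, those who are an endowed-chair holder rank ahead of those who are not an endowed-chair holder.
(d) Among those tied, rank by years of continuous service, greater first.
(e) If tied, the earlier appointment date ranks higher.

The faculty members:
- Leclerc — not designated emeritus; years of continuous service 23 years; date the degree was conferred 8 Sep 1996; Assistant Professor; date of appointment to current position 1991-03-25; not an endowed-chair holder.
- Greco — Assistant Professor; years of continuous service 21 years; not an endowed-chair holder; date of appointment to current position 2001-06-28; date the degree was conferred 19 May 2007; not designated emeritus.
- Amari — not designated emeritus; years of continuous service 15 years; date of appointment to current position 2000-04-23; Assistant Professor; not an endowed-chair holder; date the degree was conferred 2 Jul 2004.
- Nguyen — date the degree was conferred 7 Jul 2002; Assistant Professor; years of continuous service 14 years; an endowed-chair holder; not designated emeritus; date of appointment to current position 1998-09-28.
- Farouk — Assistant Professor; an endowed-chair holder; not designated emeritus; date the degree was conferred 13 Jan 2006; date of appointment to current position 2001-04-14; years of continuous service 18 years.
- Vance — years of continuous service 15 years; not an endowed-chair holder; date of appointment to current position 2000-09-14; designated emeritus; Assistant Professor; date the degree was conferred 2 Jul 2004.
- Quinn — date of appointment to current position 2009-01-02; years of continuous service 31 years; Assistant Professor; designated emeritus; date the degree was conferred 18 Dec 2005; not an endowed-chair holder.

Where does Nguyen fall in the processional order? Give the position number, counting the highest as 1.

By current position: Leclerc, Nguyen, Amari, Vance, Quinn, Farouk and Greco (Assistant Professor).
Among Leclerc, Nguyen, Amari, Vance, Quinn, Farouk and Greco, by date the degree was conferred (earlier first): Leclerc (8 Sep 1996) before Nguyen (7 Jul 2002) before Amari and Vance (2 Jul 2004) before Quinn (18 Dec 2005) before Farouk (13 Jan 2006) before Greco (19 May 2007).
Amari and Vance are each not an endowed-chair holder, so the next rule applies.
Amari and Vance both have years of continuous service 15 years, so the next rule applies.
Among Amari and Vance, by date of appointment to current position (earlier first): Amari (2000-04-23) before Vance (2000-09-14).
Order: Leclerc, Nguyen, Amari, Vance, Quinn, Farouk, Greco. So position 2.

2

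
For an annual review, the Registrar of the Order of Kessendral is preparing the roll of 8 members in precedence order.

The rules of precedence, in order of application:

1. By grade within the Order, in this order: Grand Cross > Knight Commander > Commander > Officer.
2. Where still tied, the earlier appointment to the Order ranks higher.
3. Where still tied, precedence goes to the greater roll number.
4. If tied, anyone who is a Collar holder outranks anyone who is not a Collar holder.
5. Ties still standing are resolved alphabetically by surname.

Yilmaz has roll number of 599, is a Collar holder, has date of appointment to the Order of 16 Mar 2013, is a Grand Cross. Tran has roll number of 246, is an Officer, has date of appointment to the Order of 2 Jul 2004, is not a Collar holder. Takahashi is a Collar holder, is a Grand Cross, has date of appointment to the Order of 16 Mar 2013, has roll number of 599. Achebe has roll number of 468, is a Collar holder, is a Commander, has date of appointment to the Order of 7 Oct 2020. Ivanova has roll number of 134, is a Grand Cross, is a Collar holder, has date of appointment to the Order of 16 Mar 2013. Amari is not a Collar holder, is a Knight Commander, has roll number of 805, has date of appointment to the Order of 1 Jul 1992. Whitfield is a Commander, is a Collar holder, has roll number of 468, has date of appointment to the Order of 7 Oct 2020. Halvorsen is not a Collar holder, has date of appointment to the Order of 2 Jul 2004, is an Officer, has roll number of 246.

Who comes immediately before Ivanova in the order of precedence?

Yilmaz

By grade within the Order: Takahashi, Yilmaz and Ivanova (Grand Cross); then Amari (Knight Commander); then Achebe and Whitfield (Commander); then Halvorsen and Tran (Officer).
Takahashi, Yilmaz and Ivanova all have date of appointment to the Order 16 Mar 2013, so the next rule applies.
Among Takahashi, Yilmaz and Ivanova, by roll number (higher first): Takahashi and Yilmaz (599) before Ivanova (134).
Takahashi and Yilmaz are each a Collar holder, so the next rule applies.
Among Takahashi and Yilmaz, alphabetically by surname: Takahashi before Yilmaz.
Achebe and Whitfield both have date of appointment to the Order 7 Oct 2020, so the next rule applies.
Achebe and Whitfield both have roll number 468, so the next rule applies.
Achebe and Whitfield are each a Collar holder, so the next rule applies.
Among Achebe and Whitfield, alphabetically by surname: Achebe before Whitfield.
Halvorsen and Tran both have date of appointment to the Order 2 Jul 2004, so the next rule applies.
Halvorsen and Tran both have roll number 246, so the next rule applies.
Halvorsen and Tran are each not a Collar holder, so the next rule applies.
Among Halvorsen and Tran, alphabetically by surname: Halvorsen before Tran.
Order: Takahashi, Yilmaz, Ivanova, Amari, Achebe, Whitfield, Halvorsen, Tran.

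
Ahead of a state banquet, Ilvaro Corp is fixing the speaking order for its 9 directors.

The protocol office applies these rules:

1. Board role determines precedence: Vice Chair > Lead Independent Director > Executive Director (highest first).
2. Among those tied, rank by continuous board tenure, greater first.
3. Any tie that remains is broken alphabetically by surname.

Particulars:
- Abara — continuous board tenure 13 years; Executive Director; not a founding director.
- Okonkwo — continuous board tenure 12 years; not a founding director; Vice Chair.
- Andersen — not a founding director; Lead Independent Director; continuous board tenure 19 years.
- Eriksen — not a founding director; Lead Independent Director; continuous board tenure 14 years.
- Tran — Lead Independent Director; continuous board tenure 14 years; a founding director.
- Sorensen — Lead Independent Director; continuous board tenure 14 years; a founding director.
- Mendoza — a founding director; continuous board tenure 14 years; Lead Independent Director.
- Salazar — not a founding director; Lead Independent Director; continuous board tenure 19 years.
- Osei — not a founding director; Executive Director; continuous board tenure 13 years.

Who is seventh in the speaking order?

By board role: Okonkwo (Vice Chair); then Andersen, Salazar, Eriksen, Mendoza, Sorensen and Tran (Lead Independent Director); then Abara and Osei (Executive Director).
Among Andersen, Salazar, Eriksen, Mendoza, Sorensen and Tran, by continuous board tenure (higher first): Andersen and Salazar (19 years) before Eriksen, Mendoza, Sorensen and Tran (14 years).
Among Andersen and Salazar, alphabetically by surname: Andersen before Salazar.
Among Eriksen, Mendoza, Sorensen and Tran, alphabetically by surname: Eriksen before Mendoza before Sorensen before Tran.
Abara and Osei both have continuous board tenure 13 years, so the next rule applies.
Among Abara and Osei, alphabetically by surname: Abara before Osei.
Order: Okonkwo, Andersen, Salazar, Eriksen, Mendoza, Sorensen, Tran, Abara, Osei.

Tran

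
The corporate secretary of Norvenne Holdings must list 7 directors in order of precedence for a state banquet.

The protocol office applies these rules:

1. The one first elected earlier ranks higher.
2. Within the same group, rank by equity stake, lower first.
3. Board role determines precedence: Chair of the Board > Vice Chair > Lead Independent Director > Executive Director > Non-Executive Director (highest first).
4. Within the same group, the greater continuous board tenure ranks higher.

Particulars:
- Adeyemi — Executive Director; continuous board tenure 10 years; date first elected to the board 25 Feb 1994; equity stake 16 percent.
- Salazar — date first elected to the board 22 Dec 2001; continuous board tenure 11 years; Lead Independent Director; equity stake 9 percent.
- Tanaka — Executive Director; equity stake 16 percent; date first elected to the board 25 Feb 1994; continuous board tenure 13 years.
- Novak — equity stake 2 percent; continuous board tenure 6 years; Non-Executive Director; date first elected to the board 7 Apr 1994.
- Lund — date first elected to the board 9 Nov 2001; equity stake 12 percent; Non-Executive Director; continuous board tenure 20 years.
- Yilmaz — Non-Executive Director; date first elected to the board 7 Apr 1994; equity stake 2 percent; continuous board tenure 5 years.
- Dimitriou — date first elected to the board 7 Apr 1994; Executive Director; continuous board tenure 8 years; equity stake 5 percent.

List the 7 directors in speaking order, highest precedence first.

Tanaka, Adeyemi, Novak, Yilmaz, Dimitriou, Lund, Salazar

By date first elected to the board (earlier first): Tanaka and Adeyemi (both 25 Feb 1994); then Novak, Yilmaz and Dimitriou (each 7 Apr 1994); then Lund (9 Nov 2001); then Salazar (22 Dec 2001).
Tanaka and Adeyemi both have equity stake 16 percent, so the next rule applies.
Tanaka and Adeyemi are each Executive Director, so the next rule applies.
Among Tanaka and Adeyemi, by continuous board tenure (higher first): Tanaka (13 years) before Adeyemi (10 years).
Among Novak, Yilmaz and Dimitriou, by equity stake (lower first): Novak and Yilmaz (2 percent) before Dimitriou (5 percent).
Novak and Yilmaz are each Non-Executive Director, so the next rule applies.
Among Novak and Yilmaz, by continuous board tenure (higher first): Novak (6 years) before Yilmaz (5 years).
Full order: Tanaka, Adeyemi, Novak, Yilmaz, Dimitriou, Lund, Salazar.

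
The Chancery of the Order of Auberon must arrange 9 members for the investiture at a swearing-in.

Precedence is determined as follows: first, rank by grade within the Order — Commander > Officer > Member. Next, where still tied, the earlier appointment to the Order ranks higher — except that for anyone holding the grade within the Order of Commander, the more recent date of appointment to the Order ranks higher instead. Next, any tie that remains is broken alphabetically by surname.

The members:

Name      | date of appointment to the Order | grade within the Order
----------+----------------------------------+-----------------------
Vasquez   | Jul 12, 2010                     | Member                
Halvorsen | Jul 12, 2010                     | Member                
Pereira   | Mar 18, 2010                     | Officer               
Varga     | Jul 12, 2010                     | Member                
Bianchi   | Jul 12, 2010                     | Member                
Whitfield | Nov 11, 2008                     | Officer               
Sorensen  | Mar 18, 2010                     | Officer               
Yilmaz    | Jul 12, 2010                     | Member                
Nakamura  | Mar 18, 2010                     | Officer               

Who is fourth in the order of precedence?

Sorensen

By grade within the Order: Whitfield, Nakamura, Pereira and Sorensen (Officer); then Bianchi, Halvorsen, Varga, Vasquez and Yilmaz (Member).
Among Whitfield, Nakamura, Pereira and Sorensen, by date of appointment to the Order (earlier first): Whitfield (Nov 11, 2008) before Nakamura, Pereira and Sorensen (Mar 18, 2010).
Among Nakamura, Pereira and Sorensen, alphabetically by surname: Nakamura before Pereira before Sorensen.
Bianchi, Halvorsen, Varga, Vasquez and Yilmaz all have date of appointment to the Order Jul 12, 2010, so the next rule applies.
Among Bianchi, Halvorsen, Varga, Vasquez and Yilmaz, alphabetically by surname: Bianchi before Halvorsen before Varga before Vasquez before Yilmaz.
Order: Whitfield, Nakamura, Pereira, Sorensen, Bianchi, Halvorsen, Varga, Vasquez, Yilmaz.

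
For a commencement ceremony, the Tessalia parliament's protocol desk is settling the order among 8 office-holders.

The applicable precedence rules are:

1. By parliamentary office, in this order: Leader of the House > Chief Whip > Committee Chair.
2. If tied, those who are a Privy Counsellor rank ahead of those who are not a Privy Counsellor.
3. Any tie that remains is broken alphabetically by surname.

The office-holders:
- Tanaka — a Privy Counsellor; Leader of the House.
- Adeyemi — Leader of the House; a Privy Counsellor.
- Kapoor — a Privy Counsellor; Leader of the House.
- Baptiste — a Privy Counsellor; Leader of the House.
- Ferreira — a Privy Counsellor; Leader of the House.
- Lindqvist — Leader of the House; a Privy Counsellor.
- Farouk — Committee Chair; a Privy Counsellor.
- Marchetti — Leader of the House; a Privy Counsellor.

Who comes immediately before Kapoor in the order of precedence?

Ferreira

By parliamentary office: Adeyemi, Baptiste, Ferreira, Kapoor, Lindqvist, Marchetti and Tanaka (Leader of the House); then Farouk (Committee Chair).
Adeyemi, Baptiste, Ferreira, Kapoor, Lindqvist, Marchetti and Tanaka are each a Privy Counsellor, so the next rule applies.
Among Adeyemi, Baptiste, Ferreira, Kapoor, Lindqvist, Marchetti and Tanaka, alphabetically by surname: Adeyemi before Baptiste before Ferreira before Kapoor before Lindqvist before Marchetti before Tanaka.
Order: Adeyemi, Baptiste, Ferreira, Kapoor, Lindqvist, Marchetti, Tanaka, Farouk.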